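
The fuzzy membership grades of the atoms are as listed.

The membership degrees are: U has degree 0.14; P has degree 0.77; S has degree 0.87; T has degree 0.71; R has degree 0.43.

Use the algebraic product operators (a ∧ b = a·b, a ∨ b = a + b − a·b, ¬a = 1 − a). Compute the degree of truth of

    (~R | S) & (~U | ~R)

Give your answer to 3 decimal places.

0.887

~R = 1 − 0.4300 = 0.5700
~R | S = a + b − a·b on (0.5700, 0.8700) = 0.9441
~U = 1 − 0.1400 = 0.8600
~R = 1 − 0.4300 = 0.5700
~U | ~R = a + b − a·b on (0.8600, 0.5700) = 0.9398
(~R | S) & (~U | ~R) = a·b on (0.9441, 0.9398) = 0.8873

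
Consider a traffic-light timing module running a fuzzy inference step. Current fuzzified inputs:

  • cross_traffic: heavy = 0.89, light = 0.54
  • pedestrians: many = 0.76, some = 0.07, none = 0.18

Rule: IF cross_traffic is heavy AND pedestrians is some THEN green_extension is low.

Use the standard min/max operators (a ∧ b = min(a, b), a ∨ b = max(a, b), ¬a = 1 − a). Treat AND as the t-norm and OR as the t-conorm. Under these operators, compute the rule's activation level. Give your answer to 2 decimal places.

firing strength: heavy=0.89, some=0.07; AND[min(a, b)] → w = 0.07

0.07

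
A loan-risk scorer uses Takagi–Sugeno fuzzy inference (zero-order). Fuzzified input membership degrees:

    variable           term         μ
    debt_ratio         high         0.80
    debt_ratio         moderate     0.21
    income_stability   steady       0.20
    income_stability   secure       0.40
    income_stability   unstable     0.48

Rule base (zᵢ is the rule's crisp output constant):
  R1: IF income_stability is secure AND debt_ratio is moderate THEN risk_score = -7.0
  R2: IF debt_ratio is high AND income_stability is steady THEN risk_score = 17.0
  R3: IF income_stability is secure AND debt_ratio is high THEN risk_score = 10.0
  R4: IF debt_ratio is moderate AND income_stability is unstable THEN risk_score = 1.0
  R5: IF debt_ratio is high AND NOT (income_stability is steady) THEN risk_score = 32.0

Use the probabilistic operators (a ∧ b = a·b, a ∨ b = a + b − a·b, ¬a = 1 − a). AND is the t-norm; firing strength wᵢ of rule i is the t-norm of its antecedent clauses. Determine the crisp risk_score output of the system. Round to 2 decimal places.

19.86

R1 (z=-7.0): secure=0.40, moderate=0.21; AND[a·b] → w = 0.0840
R2 (z=17.0): high=0.80, steady=0.20; AND[a·b] → w = 0.1600
R3 (z=10.0): secure=0.40, high=0.80; AND[a·b] → w = 0.3200
R4 (z=1.0): moderate=0.21, unstable=0.48; AND[a·b] → w = 0.1008
R5 (z=32.0): high=0.80, ¬steady=1−0.20=0.80; AND[a·b] → w = 0.6400
Weighted average = (0.0840·-7.0 + 0.1600·17.0 + 0.3200·10.0 + 0.1008·1.0 + 0.6400·32.0) / (0.0840 + 0.1600 + 0.3200 + 0.1008 + 0.6400)
  = 25.9128 / 1.3048 = 19.86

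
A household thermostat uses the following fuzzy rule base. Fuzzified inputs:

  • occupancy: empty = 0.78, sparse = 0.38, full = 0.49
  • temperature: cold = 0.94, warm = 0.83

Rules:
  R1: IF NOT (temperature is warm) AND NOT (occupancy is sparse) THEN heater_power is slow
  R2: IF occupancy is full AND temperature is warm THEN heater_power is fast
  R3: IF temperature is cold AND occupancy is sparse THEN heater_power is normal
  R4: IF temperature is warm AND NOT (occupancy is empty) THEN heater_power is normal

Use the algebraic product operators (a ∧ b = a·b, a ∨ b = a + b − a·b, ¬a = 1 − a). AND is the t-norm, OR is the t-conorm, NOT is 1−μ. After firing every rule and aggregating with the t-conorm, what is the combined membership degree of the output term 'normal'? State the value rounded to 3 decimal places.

R1: ¬warm=1−0.83=0.17, ¬sparse=1−0.38=0.62; AND[a·b] → w = 0.1054
R2: full=0.49, warm=0.83; AND[a·b] → w = 0.4067
R3: cold=0.94, sparse=0.38; AND[a·b] → w = 0.3572
R4: warm=0.83, ¬empty=1−0.78=0.22; AND[a·b] → w = 0.1826
Rules with consequent 'normal': {R3, R4} → strengths 0.3572, 0.1826
Aggregate via t-conorm [a + b − a·b]: 0.4746

0.475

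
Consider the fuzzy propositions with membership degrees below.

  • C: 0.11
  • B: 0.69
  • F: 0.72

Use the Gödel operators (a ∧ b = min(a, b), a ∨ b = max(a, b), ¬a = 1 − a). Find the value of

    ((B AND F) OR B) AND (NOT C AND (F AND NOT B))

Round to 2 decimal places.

0.31

B AND F = min(a, b) on (0.69, 0.72) = 0.69
(B AND F) OR B = max(a, b) on (0.69, 0.69) = 0.69
NOT C = 1 − 0.11 = 0.89
NOT B = 1 − 0.69 = 0.31
F AND NOT B = min(a, b) on (0.72, 0.31) = 0.31
NOT C AND (F AND NOT B) = min(a, b) on (0.89, 0.31) = 0.31
((B AND F) OR B) AND (NOT C AND (F AND NOT B)) = min(a, b) on (0.69, 0.31) = 0.31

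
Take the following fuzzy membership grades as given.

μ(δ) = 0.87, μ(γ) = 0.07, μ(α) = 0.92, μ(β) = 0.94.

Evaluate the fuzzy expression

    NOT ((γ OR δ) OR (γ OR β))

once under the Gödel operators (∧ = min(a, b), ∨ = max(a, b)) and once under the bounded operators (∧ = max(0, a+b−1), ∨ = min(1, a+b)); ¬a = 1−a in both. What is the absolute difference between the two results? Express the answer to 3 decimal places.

0.060

Under Gödel:
  γ OR δ = max(a, b) on (0.07, 0.87) = 0.87
  γ OR β = max(a, b) on (0.07, 0.94) = 0.94
  (γ OR δ) OR (γ OR β) = max(a, b) on (0.87, 0.94) = 0.94
  NOT ((γ OR δ) OR (γ OR β)) = 1 − 0.94 = 0.06
  → value = 0.0600
Under bounded:
  γ OR δ = min(1, a+b) on (0.07, 0.87) = 0.94
  γ OR β = min(1, a+b) on (0.07, 0.94) = 1.00
  (γ OR δ) OR (γ OR β) = min(1, a+b) on (0.94, 1.00) = 1.00
  NOT ((γ OR δ) OR (γ OR β)) = 1 − 1.00 = 0.00
  → value = 0.0000
|0.0600 − 0.0000| = 0.060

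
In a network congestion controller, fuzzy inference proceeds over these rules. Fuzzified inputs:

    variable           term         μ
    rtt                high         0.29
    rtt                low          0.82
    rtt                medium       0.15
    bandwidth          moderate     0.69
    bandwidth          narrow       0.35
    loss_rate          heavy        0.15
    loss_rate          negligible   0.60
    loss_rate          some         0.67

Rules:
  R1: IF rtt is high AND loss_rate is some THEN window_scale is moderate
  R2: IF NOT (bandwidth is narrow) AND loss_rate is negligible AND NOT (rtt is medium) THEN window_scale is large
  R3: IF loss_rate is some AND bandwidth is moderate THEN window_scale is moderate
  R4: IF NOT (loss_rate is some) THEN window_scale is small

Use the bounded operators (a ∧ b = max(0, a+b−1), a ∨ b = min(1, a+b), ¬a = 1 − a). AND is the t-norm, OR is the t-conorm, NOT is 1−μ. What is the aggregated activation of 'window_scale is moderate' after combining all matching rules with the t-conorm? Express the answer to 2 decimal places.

0.36

R1: high=0.29, some=0.67; AND[max(0, a+b−1)] → w = 0.00
R2: ¬narrow=1−0.35=0.65, negligible=0.60, ¬medium=1−0.15=0.85; AND[max(0, a+b−1)] → w = 0.10
R3: some=0.67, moderate=0.69; AND[max(0, a+b−1)] → w = 0.36
R4: ¬some=1−0.67=0.33 → w = 0.33
Rules with consequent 'moderate': {R1, R3} → strengths 0.00, 0.36
Aggregate via t-conorm [min(1, a+b)]: 0.36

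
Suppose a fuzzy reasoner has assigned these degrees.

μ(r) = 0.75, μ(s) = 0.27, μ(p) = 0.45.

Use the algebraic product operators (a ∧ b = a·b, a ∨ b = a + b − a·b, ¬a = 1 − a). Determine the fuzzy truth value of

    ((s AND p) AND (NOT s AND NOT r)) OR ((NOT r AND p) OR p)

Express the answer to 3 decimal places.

s AND p = a·b on (0.2700, 0.4500) = 0.1215
NOT s = 1 − 0.2700 = 0.7300
NOT r = 1 − 0.7500 = 0.2500
NOT s AND NOT r = a·b on (0.7300, 0.2500) = 0.1825
(s AND p) AND (NOT s AND NOT r) = a·b on (0.1215, 0.1825) = 0.0222
NOT r = 1 − 0.7500 = 0.2500
NOT r AND p = a·b on (0.2500, 0.4500) = 0.1125
(NOT r AND p) OR p = a + b − a·b on (0.1125, 0.4500) = 0.5119
((s AND p) AND (NOT s AND NOT r)) OR ((NOT r AND p) OR p) = a + b − a·b on (0.0222, 0.5119) = 0.5227

0.523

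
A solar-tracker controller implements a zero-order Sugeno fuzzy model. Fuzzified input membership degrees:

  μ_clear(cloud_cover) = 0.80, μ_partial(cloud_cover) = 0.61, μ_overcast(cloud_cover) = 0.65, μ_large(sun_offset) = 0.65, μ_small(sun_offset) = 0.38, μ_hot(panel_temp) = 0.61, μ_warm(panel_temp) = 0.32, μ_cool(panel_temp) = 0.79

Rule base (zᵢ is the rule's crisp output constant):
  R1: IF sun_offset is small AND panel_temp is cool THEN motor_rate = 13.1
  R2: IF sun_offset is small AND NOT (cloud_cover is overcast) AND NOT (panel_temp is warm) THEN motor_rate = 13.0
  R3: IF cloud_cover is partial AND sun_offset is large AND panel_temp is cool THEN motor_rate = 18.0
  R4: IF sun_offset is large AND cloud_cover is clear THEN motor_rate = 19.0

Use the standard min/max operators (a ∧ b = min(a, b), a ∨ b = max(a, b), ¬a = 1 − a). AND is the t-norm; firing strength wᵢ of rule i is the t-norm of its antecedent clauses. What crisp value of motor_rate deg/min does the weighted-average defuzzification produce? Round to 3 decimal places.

R1 (z=13.1): small=0.38, cool=0.79; AND[min(a, b)] → w = 0.38
R2 (z=13.0): small=0.38, ¬overcast=1−0.65=0.35, ¬warm=1−0.32=0.68; AND[min(a, b)] → w = 0.35
R3 (z=18.0): partial=0.61, large=0.65, cool=0.79; AND[min(a, b)] → w = 0.61
R4 (z=19.0): large=0.65, clear=0.80; AND[min(a, b)] → w = 0.65
Weighted average = (0.38·13.1 + 0.35·13.0 + 0.61·18.0 + 0.65·19.0) / (0.38 + 0.35 + 0.61 + 0.65)
  = 32.8580 / 1.9900 = 16.512

16.512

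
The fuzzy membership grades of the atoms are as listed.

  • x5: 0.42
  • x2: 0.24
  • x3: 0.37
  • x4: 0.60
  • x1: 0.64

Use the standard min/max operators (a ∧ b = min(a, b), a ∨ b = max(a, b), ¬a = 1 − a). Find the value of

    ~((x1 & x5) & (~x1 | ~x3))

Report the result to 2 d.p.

x1 & x5 = min(a, b) on (0.64, 0.42) = 0.42
~x1 = 1 − 0.64 = 0.36
~x3 = 1 − 0.37 = 0.63
~x1 | ~x3 = max(a, b) on (0.36, 0.63) = 0.63
(x1 & x5) & (~x1 | ~x3) = min(a, b) on (0.42, 0.63) = 0.42
~((x1 & x5) & (~x1 | ~x3)) = 1 − 0.42 = 0.58

0.58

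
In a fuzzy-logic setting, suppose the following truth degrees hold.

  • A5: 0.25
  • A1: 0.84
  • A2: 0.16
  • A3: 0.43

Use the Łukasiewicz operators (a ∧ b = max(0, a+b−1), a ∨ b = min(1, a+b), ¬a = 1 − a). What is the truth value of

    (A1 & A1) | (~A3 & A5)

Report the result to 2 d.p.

0.68

A1 & A1 = max(0, a+b−1) on (0.84, 0.84) = 0.68
~A3 = 1 − 0.43 = 0.57
~A3 & A5 = max(0, a+b−1) on (0.57, 0.25) = 0.00
(A1 & A1) | (~A3 & A5) = min(1, a+b) on (0.68, 0.00) = 0.68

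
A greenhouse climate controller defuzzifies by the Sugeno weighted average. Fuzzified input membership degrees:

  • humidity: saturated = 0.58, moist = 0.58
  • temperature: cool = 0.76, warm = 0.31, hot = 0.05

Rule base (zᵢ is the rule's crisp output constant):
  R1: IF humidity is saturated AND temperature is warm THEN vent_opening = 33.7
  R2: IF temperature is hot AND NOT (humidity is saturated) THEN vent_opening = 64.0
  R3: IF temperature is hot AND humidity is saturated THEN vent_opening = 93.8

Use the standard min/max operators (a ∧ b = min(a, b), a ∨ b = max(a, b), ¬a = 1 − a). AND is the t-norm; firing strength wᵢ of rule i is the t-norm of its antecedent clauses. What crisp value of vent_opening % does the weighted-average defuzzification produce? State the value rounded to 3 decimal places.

R1 (z=33.7): saturated=0.58, warm=0.31; AND[min(a, b)] → w = 0.31
R2 (z=64.0): hot=0.05, ¬saturated=1−0.58=0.42; AND[min(a, b)] → w = 0.05
R3 (z=93.8): hot=0.05, saturated=0.58; AND[min(a, b)] → w = 0.05
Weighted average = (0.31·33.7 + 0.05·64.0 + 0.05·93.8) / (0.31 + 0.05 + 0.05)
  = 18.3370 / 0.4100 = 44.724

44.724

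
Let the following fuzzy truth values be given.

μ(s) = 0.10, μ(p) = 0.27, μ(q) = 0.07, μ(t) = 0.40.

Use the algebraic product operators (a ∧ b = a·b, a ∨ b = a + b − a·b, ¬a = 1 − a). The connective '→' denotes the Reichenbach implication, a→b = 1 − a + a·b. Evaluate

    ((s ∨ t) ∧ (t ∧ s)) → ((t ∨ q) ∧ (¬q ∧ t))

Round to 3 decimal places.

s ∨ t = a + b − a·b on (0.1000, 0.4000) = 0.4600
t ∧ s = a·b on (0.4000, 0.1000) = 0.0400
(s ∨ t) ∧ (t ∧ s) = a·b on (0.4600, 0.0400) = 0.0184
t ∨ q = a + b − a·b on (0.4000, 0.0700) = 0.4420
¬q = 1 − 0.0700 = 0.9300
¬q ∧ t = a·b on (0.9300, 0.4000) = 0.3720
(t ∨ q) ∧ (¬q ∧ t) = a·b on (0.4420, 0.3720) = 0.1644
((s ∨ t) ∧ (t ∧ s)) → ((t ∨ q) ∧ (¬q ∧ t))  [Reichenbach: 1 − a + a·b] with a=0.0184, b=0.1644 → 0.9846

0.985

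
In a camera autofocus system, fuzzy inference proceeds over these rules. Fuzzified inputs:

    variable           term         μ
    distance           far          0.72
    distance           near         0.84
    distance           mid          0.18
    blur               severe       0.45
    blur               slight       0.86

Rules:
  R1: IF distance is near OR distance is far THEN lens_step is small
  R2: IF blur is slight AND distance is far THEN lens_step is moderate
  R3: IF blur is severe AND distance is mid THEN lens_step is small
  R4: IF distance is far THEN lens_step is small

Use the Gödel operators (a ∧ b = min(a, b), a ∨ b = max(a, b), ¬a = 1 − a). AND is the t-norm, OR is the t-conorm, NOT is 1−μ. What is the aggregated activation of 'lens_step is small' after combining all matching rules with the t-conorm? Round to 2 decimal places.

R1: near=0.84, far=0.72; OR[max(a, b)] → w = 0.84
R2: slight=0.86, far=0.72; AND[min(a, b)] → w = 0.72
R3: severe=0.45, mid=0.18; AND[min(a, b)] → w = 0.18
R4: far=0.72 → w = 0.72
Rules with consequent 'small': {R1, R3, R4} → strengths 0.84, 0.18, 0.72
Aggregate via t-conorm [max(a, b)]: 0.84

0.84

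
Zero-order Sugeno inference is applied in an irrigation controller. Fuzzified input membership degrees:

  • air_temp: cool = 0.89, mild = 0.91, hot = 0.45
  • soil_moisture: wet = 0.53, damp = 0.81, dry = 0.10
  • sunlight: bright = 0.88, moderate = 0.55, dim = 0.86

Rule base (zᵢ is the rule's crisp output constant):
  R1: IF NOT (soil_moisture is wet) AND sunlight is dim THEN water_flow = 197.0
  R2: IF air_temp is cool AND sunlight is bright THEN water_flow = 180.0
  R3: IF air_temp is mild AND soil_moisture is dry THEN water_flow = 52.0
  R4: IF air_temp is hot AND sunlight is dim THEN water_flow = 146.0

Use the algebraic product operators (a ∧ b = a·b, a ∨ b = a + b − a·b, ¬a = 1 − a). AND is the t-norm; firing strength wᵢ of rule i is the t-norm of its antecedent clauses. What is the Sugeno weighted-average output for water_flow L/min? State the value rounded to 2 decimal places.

169.23

R1 (z=197.0): ¬wet=1−0.53=0.47, dim=0.86; AND[a·b] → w = 0.4042
R2 (z=180.0): cool=0.89, bright=0.88; AND[a·b] → w = 0.7832
R3 (z=52.0): mild=0.91, dry=0.10; AND[a·b] → w = 0.0910
R4 (z=146.0): hot=0.45, dim=0.86; AND[a·b] → w = 0.3870
Weighted average = (0.4042·197.0 + 0.7832·180.0 + 0.0910·52.0 + 0.3870·146.0) / (0.4042 + 0.7832 + 0.0910 + 0.3870)
  = 281.8374 / 1.6654 = 169.23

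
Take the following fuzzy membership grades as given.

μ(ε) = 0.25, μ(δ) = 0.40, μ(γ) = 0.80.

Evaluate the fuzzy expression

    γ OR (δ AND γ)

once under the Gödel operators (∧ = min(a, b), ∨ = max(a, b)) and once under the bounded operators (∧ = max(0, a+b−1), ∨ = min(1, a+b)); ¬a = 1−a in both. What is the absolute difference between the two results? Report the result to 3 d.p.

0.200

Under Gödel:
  δ AND γ = min(a, b) on (0.40, 0.80) = 0.40
  γ OR (δ AND γ) = max(a, b) on (0.80, 0.40) = 0.80
  → value = 0.8000
Under bounded:
  δ AND γ = max(0, a+b−1) on (0.40, 0.80) = 0.20
  γ OR (δ AND γ) = min(1, a+b) on (0.80, 0.20) = 1.00
  → value = 1.0000
|0.8000 − 1.0000| = 0.200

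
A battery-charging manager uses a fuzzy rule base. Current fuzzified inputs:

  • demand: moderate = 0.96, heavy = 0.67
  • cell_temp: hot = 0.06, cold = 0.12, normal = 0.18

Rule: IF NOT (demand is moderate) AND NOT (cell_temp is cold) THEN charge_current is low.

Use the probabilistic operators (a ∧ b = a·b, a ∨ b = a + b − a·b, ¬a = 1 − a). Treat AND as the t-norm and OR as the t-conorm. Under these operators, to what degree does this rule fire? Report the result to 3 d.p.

firing strength: ¬moderate=1−0.96=0.04, ¬cold=1−0.12=0.88; AND[a·b] → w = 0.0352

0.035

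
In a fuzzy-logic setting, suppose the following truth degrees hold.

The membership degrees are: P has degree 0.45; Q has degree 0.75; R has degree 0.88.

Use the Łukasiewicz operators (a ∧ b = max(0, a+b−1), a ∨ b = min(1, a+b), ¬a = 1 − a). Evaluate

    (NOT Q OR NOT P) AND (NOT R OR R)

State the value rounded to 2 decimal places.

0.80

NOT Q = 1 − 0.75 = 0.25
NOT P = 1 − 0.45 = 0.55
NOT Q OR NOT P = min(1, a+b) on (0.25, 0.55) = 0.80
NOT R = 1 − 0.88 = 0.12
NOT R OR R = min(1, a+b) on (0.12, 0.88) = 1.00
(NOT Q OR NOT P) AND (NOT R OR R) = max(0, a+b−1) on (0.80, 1.00) = 0.80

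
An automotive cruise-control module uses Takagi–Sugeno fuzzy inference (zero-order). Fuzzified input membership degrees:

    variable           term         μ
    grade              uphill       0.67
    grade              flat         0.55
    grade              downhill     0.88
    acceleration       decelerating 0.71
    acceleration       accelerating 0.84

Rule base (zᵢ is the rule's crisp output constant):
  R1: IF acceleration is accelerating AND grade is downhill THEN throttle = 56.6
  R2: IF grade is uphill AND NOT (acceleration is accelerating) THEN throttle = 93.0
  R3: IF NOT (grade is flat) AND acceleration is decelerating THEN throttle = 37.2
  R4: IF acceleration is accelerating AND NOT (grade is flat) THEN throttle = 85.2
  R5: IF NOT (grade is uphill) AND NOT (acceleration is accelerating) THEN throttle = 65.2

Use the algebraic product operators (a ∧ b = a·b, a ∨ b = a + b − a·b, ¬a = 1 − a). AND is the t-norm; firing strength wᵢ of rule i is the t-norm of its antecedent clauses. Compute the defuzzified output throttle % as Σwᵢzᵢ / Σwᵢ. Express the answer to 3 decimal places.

62.217

R1 (z=56.6): accelerating=0.84, downhill=0.88; AND[a·b] → w = 0.7392
R2 (z=93.0): uphill=0.67, ¬accelerating=1−0.84=0.16; AND[a·b] → w = 0.1072
R3 (z=37.2): ¬flat=1−0.55=0.45, decelerating=0.71; AND[a·b] → w = 0.3195
R4 (z=85.2): accelerating=0.84, ¬flat=1−0.55=0.45; AND[a·b] → w = 0.3780
R5 (z=65.2): ¬uphill=1−0.67=0.33, ¬accelerating=1−0.84=0.16; AND[a·b] → w = 0.0528
Weighted average = (0.7392·56.6 + 0.1072·93.0 + 0.3195·37.2 + 0.3780·85.2 + 0.0528·65.2) / (0.7392 + 0.1072 + 0.3195 + 0.3780 + 0.0528)
  = 99.3419 / 1.5967 = 62.217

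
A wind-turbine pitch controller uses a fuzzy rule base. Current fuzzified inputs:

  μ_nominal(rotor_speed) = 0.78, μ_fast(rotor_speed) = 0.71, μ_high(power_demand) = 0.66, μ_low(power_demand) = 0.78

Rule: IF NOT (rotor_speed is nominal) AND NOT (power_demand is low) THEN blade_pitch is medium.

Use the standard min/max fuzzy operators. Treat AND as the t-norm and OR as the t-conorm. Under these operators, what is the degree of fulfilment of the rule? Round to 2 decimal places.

firing strength: ¬nominal=1−0.78=0.22, ¬low=1−0.78=0.22; AND[min(a, b)] → w = 0.22

0.22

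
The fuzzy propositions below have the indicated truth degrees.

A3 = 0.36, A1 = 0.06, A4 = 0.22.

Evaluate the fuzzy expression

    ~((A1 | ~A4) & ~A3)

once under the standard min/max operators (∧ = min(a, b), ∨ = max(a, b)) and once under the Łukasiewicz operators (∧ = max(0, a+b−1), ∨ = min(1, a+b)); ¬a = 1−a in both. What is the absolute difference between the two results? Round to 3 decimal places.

Under standard min/max:
  ~A4 = 1 − 0.22 = 0.78
  A1 | ~A4 = max(a, b) on (0.06, 0.78) = 0.78
  ~A3 = 1 − 0.36 = 0.64
  (A1 | ~A4) & ~A3 = min(a, b) on (0.78, 0.64) = 0.64
  ~((A1 | ~A4) & ~A3) = 1 − 0.64 = 0.36
  → value = 0.3600
Under Łukasiewicz:
  ~A4 = 1 − 0.22 = 0.78
  A1 | ~A4 = min(1, a+b) on (0.06, 0.78) = 0.84
  ~A3 = 1 − 0.36 = 0.64
  (A1 | ~A4) & ~A3 = max(0, a+b−1) on (0.84, 0.64) = 0.48
  ~((A1 | ~A4) & ~A3) = 1 − 0.48 = 0.52
  → value = 0.5200
|0.3600 − 0.5200| = 0.160

0.160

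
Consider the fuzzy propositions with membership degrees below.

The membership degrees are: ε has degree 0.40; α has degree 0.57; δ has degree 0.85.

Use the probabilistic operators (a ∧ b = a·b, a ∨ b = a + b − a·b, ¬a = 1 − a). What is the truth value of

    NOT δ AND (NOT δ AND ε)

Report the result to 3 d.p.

0.009

NOT δ = 1 − 0.8500 = 0.1500
NOT δ = 1 − 0.8500 = 0.1500
NOT δ AND ε = a·b on (0.1500, 0.4000) = 0.0600
NOT δ AND (NOT δ AND ε) = a·b on (0.1500, 0.0600) = 0.0090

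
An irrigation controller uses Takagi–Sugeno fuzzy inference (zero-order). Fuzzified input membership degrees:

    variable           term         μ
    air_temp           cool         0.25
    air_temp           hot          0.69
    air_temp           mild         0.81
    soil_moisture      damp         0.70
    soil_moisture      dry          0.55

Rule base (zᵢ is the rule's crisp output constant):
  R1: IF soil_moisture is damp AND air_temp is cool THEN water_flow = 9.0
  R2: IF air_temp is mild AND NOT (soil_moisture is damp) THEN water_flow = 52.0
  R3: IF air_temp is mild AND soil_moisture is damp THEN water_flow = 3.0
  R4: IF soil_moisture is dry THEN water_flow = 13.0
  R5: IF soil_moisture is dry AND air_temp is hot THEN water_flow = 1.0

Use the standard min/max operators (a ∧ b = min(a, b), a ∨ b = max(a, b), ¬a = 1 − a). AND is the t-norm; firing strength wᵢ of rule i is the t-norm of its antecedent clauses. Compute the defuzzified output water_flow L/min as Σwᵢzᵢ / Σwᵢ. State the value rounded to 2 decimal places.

11.77

R1 (z=9.0): damp=0.70, cool=0.25; AND[min(a, b)] → w = 0.25
R2 (z=52.0): mild=0.81, ¬damp=1−0.70=0.30; AND[min(a, b)] → w = 0.30
R3 (z=3.0): mild=0.81, damp=0.70; AND[min(a, b)] → w = 0.70
R4 (z=13.0): dry=0.55 → w = 0.55
R5 (z=1.0): dry=0.55, hot=0.69; AND[min(a, b)] → w = 0.55
Weighted average = (0.25·9.0 + 0.30·52.0 + 0.70·3.0 + 0.55·13.0 + 0.55·1.0) / (0.25 + 0.30 + 0.70 + 0.55 + 0.55)
  = 27.6500 / 2.3500 = 11.77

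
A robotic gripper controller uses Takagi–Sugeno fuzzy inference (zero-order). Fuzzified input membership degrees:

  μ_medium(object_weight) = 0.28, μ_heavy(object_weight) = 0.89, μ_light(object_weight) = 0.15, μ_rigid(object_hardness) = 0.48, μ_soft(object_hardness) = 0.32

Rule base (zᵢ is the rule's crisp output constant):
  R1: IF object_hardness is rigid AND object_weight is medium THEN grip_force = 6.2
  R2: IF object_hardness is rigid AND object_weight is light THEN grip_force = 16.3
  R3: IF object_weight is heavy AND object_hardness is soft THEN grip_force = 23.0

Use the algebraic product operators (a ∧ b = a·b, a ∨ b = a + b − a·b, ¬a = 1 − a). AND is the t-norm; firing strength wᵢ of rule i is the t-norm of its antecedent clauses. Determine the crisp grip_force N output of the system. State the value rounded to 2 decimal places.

17.42

R1 (z=6.2): rigid=0.48, medium=0.28; AND[a·b] → w = 0.1344
R2 (z=16.3): rigid=0.48, light=0.15; AND[a·b] → w = 0.0720
R3 (z=23.0): heavy=0.89, soft=0.32; AND[a·b] → w = 0.2848
Weighted average = (0.1344·6.2 + 0.0720·16.3 + 0.2848·23.0) / (0.1344 + 0.0720 + 0.2848)
  = 8.5573 / 0.4912 = 17.42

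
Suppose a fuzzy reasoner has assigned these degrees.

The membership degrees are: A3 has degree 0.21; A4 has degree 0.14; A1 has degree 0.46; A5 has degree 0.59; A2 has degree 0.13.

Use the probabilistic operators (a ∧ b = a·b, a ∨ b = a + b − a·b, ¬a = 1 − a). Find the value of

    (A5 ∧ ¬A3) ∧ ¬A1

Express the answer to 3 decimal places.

0.252

¬A3 = 1 − 0.2100 = 0.7900
A5 ∧ ¬A3 = a·b on (0.5900, 0.7900) = 0.4661
¬A1 = 1 − 0.4600 = 0.5400
(A5 ∧ ¬A3) ∧ ¬A1 = a·b on (0.4661, 0.5400) = 0.2517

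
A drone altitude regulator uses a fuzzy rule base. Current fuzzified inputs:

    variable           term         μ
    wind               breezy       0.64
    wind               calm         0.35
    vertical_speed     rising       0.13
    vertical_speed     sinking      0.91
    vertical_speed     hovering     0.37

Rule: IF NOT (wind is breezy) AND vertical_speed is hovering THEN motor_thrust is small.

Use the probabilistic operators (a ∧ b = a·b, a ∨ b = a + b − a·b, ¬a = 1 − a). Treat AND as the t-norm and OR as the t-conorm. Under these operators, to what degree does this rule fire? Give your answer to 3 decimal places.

0.133

firing strength: ¬breezy=1−0.64=0.36, hovering=0.37; AND[a·b] → w = 0.1332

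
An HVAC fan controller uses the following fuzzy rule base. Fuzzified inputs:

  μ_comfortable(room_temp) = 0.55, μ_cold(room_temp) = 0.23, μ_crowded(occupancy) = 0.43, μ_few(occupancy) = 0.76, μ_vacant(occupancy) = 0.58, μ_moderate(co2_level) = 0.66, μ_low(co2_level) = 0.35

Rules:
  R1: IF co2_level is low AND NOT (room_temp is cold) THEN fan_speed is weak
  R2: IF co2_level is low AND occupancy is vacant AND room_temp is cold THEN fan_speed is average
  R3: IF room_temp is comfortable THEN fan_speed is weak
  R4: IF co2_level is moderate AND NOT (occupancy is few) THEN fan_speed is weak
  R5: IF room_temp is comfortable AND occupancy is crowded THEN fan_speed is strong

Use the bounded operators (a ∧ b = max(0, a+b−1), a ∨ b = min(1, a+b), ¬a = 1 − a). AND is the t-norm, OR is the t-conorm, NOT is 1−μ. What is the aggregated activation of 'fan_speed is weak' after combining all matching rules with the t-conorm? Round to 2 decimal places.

R1: low=0.35, ¬cold=1−0.23=0.77; AND[max(0, a+b−1)] → w = 0.12
R2: low=0.35, vacant=0.58, cold=0.23; AND[max(0, a+b−1)] → w = 0.00
R3: comfortable=0.55 → w = 0.55
R4: moderate=0.66, ¬few=1−0.76=0.24; AND[max(0, a+b−1)] → w = 0.00
R5: comfortable=0.55, crowded=0.43; AND[max(0, a+b−1)] → w = 0.00
Rules with consequent 'weak': {R1, R3, R4} → strengths 0.12, 0.55, 0.00
Aggregate via t-conorm [min(1, a+b)]: 0.67

0.67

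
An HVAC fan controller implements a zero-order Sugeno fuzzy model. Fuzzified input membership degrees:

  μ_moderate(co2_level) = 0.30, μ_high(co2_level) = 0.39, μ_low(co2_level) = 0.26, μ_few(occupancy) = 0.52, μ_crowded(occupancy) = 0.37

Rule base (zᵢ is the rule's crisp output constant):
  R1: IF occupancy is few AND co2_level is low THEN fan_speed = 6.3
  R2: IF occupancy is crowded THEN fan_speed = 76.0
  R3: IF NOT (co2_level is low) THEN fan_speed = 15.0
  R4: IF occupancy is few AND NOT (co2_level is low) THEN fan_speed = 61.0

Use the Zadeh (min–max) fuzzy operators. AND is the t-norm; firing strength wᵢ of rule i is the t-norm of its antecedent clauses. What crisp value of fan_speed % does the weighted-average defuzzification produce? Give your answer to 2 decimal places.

38.40

R1 (z=6.3): few=0.52, low=0.26; AND[min(a, b)] → w = 0.26
R2 (z=76.0): crowded=0.37 → w = 0.37
R3 (z=15.0): ¬low=1−0.26=0.74 → w = 0.74
R4 (z=61.0): few=0.52, ¬low=1−0.26=0.74; AND[min(a, b)] → w = 0.52
Weighted average = (0.26·6.3 + 0.37·76.0 + 0.74·15.0 + 0.52·61.0) / (0.26 + 0.37 + 0.74 + 0.52)
  = 72.5780 / 1.8900 = 38.40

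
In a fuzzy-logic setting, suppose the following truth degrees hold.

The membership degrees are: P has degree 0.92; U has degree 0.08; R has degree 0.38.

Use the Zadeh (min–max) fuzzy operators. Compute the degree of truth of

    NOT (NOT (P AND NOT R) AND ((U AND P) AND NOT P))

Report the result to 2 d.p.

0.92

NOT R = 1 − 0.38 = 0.62
P AND NOT R = min(a, b) on (0.92, 0.62) = 0.62
NOT (P AND NOT R) = 1 − 0.62 = 0.38
U AND P = min(a, b) on (0.08, 0.92) = 0.08
NOT P = 1 − 0.92 = 0.08
(U AND P) AND NOT P = min(a, b) on (0.08, 0.08) = 0.08
NOT (P AND NOT R) AND ((U AND P) AND NOT P) = min(a, b) on (0.38, 0.08) = 0.08
NOT (NOT (P AND NOT R) AND ((U AND P) AND NOT P)) = 1 − 0.08 = 0.92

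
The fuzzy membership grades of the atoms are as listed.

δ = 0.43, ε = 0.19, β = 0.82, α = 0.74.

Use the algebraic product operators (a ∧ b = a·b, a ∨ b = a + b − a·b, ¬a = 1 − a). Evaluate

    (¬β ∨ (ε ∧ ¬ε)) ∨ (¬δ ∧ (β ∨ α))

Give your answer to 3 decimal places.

0.683

¬β = 1 − 0.8200 = 0.1800
¬ε = 1 − 0.1900 = 0.8100
ε ∧ ¬ε = a·b on (0.1900, 0.8100) = 0.1539
¬β ∨ (ε ∧ ¬ε) = a + b − a·b on (0.1800, 0.1539) = 0.3062
¬δ = 1 − 0.4300 = 0.5700
β ∨ α = a + b − a·b on (0.8200, 0.7400) = 0.9532
¬δ ∧ (β ∨ α) = a·b on (0.5700, 0.9532) = 0.5433
(¬β ∨ (ε ∧ ¬ε)) ∨ (¬δ ∧ (β ∨ α)) = a + b − a·b on (0.3062, 0.5433) = 0.6832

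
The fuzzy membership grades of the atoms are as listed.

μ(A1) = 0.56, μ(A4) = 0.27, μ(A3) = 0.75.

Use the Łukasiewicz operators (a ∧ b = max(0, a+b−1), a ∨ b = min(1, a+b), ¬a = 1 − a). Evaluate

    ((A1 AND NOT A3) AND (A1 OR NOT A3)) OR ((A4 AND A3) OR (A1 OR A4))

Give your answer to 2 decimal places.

0.85

NOT A3 = 1 − 0.75 = 0.25
A1 AND NOT A3 = max(0, a+b−1) on (0.56, 0.25) = 0.00
NOT A3 = 1 − 0.75 = 0.25
A1 OR NOT A3 = min(1, a+b) on (0.56, 0.25) = 0.81
(A1 AND NOT A3) AND (A1 OR NOT A3) = max(0, a+b−1) on (0.00, 0.81) = 0.00
A4 AND A3 = max(0, a+b−1) on (0.27, 0.75) = 0.02
A1 OR A4 = min(1, a+b) on (0.56, 0.27) = 0.83
(A4 AND A3) OR (A1 OR A4) = min(1, a+b) on (0.02, 0.83) = 0.85
((A1 AND NOT A3) AND (A1 OR NOT A3)) OR ((A4 AND A3) OR (A1 OR A4)) = min(1, a+b) on (0.00, 0.85) = 0.85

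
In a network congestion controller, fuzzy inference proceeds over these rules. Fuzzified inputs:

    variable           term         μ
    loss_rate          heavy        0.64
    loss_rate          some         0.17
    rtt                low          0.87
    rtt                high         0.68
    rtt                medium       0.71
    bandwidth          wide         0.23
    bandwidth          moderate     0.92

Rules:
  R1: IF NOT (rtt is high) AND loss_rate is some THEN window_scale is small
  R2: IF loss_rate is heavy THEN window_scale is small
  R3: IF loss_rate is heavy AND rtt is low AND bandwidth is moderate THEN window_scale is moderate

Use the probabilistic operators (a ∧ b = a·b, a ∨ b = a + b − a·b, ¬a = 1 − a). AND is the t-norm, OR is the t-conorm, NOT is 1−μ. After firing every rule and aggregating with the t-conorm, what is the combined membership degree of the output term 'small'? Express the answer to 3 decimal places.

R1: ¬high=1−0.68=0.32, some=0.17; AND[a·b] → w = 0.0544
R2: heavy=0.64 → w = 0.6400
R3: heavy=0.64, low=0.87, moderate=0.92; AND[a·b] → w = 0.5123
Rules with consequent 'small': {R1, R2} → strengths 0.0544, 0.6400
Aggregate via t-conorm [a + b − a·b]: 0.6596

0.660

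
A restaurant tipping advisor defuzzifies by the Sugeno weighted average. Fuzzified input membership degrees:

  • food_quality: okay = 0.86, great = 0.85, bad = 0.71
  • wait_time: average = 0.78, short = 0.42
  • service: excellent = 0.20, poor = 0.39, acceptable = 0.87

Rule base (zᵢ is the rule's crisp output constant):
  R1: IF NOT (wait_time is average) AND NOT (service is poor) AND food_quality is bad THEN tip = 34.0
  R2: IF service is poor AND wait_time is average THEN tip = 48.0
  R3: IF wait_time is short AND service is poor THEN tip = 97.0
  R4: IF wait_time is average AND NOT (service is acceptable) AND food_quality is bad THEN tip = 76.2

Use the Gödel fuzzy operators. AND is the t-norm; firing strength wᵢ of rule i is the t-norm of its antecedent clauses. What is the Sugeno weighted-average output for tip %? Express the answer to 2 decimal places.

R1 (z=34.0): ¬average=1−0.78=0.22, ¬poor=1−0.39=0.61, bad=0.71; AND[min(a, b)] → w = 0.22
R2 (z=48.0): poor=0.39, average=0.78; AND[min(a, b)] → w = 0.39
R3 (z=97.0): short=0.42, poor=0.39; AND[min(a, b)] → w = 0.39
R4 (z=76.2): average=0.78, ¬acceptable=1−0.87=0.13, bad=0.71; AND[min(a, b)] → w = 0.13
Weighted average = (0.22·34.0 + 0.39·48.0 + 0.39·97.0 + 0.13·76.2) / (0.22 + 0.39 + 0.39 + 0.13)
  = 73.9360 / 1.1300 = 65.43

65.43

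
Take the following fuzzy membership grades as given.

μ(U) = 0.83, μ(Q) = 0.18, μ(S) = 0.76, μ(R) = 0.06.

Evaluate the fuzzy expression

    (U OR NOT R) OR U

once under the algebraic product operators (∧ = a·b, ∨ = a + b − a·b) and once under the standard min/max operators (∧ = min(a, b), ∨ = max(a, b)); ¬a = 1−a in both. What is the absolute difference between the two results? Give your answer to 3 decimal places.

Under algebraic product:
  NOT R = 1 − 0.0600 = 0.9400
  U OR NOT R = a + b − a·b on (0.8300, 0.9400) = 0.9898
  (U OR NOT R) OR U = a + b − a·b on (0.9898, 0.8300) = 0.9983
  → value = 0.9983
Under standard min/max:
  NOT R = 1 − 0.06 = 0.94
  U OR NOT R = max(a, b) on (0.83, 0.94) = 0.94
  (U OR NOT R) OR U = max(a, b) on (0.94, 0.83) = 0.94
  → value = 0.9400
|0.9983 − 0.9400| = 0.058

0.058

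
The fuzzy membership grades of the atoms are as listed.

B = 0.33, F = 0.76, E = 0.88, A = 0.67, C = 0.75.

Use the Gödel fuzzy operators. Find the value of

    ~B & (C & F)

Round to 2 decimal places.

0.67

~B = 1 − 0.33 = 0.67
C & F = min(a, b) on (0.75, 0.76) = 0.75
~B & (C & F) = min(a, b) on (0.67, 0.75) = 0.67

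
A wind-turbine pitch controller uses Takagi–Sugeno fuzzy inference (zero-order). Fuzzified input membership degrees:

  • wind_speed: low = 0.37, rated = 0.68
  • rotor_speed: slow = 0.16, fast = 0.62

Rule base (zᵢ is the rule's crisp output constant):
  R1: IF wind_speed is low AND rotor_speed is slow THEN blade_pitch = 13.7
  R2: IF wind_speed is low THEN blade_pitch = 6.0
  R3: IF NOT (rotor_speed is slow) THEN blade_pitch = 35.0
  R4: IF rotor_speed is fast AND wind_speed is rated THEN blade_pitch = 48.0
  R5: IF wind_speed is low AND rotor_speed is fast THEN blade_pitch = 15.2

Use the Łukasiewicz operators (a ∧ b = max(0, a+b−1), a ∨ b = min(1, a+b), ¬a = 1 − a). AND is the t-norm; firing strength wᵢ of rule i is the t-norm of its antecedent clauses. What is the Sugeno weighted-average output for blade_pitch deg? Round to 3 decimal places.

R1 (z=13.7): low=0.37, slow=0.16; AND[max(0, a+b−1)] → w = 0.00
R2 (z=6.0): low=0.37 → w = 0.37
R3 (z=35.0): ¬slow=1−0.16=0.84 → w = 0.84
R4 (z=48.0): fast=0.62, rated=0.68; AND[max(0, a+b−1)] → w = 0.30
R5 (z=15.2): low=0.37, fast=0.62; AND[max(0, a+b−1)] → w = 0.00
Weighted average = (0.00·13.7 + 0.37·6.0 + 0.84·35.0 + 0.30·48.0 + 0.00·15.2) / (0.00 + 0.37 + 0.84 + 0.30 + 0.00)
  = 46.0200 / 1.5100 = 30.477

30.477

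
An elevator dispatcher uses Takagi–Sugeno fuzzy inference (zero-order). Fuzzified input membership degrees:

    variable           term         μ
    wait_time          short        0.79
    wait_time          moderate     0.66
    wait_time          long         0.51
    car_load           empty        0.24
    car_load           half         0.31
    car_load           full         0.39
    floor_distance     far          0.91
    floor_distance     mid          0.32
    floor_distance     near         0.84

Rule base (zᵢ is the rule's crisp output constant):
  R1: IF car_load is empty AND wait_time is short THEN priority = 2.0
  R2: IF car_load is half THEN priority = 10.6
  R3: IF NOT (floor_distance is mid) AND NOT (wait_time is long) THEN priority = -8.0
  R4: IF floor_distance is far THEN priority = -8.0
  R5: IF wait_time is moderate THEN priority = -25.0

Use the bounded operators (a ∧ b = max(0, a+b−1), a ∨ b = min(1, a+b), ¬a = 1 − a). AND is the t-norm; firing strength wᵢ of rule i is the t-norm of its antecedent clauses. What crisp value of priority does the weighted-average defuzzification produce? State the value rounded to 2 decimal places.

R1 (z=2.0): empty=0.24, short=0.79; AND[max(0, a+b−1)] → w = 0.03
R2 (z=10.6): half=0.31 → w = 0.31
R3 (z=-8.0): ¬mid=1−0.32=0.68, ¬long=1−0.51=0.49; AND[max(0, a+b−1)] → w = 0.17
R4 (z=-8.0): far=0.91 → w = 0.91
R5 (z=-25.0): moderate=0.66 → w = 0.66
Weighted average = (0.03·2.0 + 0.31·10.6 + 0.17·-8.0 + 0.91·-8.0 + 0.66·-25.0) / (0.03 + 0.31 + 0.17 + 0.91 + 0.66)
  = -21.7940 / 2.0800 = -10.48

-10.48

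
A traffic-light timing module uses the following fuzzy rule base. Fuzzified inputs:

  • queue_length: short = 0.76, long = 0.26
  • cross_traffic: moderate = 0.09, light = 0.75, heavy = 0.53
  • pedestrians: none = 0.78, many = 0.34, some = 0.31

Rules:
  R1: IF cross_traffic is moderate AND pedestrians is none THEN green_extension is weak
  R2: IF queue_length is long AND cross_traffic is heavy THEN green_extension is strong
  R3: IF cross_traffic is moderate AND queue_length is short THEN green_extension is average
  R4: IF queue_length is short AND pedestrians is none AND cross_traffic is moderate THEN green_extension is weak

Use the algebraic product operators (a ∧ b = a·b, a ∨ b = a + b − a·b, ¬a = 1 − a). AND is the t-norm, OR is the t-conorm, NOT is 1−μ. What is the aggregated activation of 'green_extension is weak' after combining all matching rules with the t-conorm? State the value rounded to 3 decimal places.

R1: moderate=0.09, none=0.78; AND[a·b] → w = 0.0702
R2: long=0.26, heavy=0.53; AND[a·b] → w = 0.1378
R3: moderate=0.09, short=0.76; AND[a·b] → w = 0.0684
R4: short=0.76, none=0.78, moderate=0.09; AND[a·b] → w = 0.0534
Rules with consequent 'weak': {R1, R4} → strengths 0.0702, 0.0534
Aggregate via t-conorm [a + b − a·b]: 0.1198

0.120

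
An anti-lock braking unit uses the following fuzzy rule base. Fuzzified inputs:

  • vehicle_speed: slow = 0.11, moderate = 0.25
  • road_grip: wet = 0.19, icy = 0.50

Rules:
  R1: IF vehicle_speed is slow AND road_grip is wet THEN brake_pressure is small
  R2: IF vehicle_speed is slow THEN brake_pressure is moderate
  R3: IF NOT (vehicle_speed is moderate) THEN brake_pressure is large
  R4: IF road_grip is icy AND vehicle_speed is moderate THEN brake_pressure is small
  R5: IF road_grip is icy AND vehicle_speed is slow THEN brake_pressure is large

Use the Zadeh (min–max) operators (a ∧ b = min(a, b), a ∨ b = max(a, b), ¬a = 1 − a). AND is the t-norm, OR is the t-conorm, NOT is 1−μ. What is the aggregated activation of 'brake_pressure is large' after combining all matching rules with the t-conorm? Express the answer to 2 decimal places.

R1: slow=0.11, wet=0.19; AND[min(a, b)] → w = 0.11
R2: slow=0.11 → w = 0.11
R3: ¬moderate=1−0.25=0.75 → w = 0.75
R4: icy=0.50, moderate=0.25; AND[min(a, b)] → w = 0.25
R5: icy=0.50, slow=0.11; AND[min(a, b)] → w = 0.11
Rules with consequent 'large': {R3, R5} → strengths 0.75, 0.11
Aggregate via t-conorm [max(a, b)]: 0.75

0.75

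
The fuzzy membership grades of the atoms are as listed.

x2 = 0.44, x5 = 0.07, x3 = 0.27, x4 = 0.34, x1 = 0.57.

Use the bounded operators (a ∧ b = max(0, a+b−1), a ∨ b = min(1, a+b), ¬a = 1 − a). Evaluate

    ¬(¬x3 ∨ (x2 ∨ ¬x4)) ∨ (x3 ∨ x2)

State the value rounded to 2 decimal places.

¬x3 = 1 − 0.27 = 0.73
¬x4 = 1 − 0.34 = 0.66
x2 ∨ ¬x4 = min(1, a+b) on (0.44, 0.66) = 1.00
¬x3 ∨ (x2 ∨ ¬x4) = min(1, a+b) on (0.73, 1.00) = 1.00
¬(¬x3 ∨ (x2 ∨ ¬x4)) = 1 − 1.00 = 0.00
x3 ∨ x2 = min(1, a+b) on (0.27, 0.44) = 0.71
¬(¬x3 ∨ (x2 ∨ ¬x4)) ∨ (x3 ∨ x2) = min(1, a+b) on (0.00, 0.71) = 0.71

0.71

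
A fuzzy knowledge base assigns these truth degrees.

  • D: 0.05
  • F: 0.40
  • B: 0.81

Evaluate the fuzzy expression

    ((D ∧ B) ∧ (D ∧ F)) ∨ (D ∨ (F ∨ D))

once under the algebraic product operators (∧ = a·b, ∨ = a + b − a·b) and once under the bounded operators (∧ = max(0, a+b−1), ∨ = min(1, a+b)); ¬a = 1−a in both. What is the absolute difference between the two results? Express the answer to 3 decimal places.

Under algebraic product:
  D ∧ B = a·b on (0.0500, 0.8100) = 0.0405
  D ∧ F = a·b on (0.0500, 0.4000) = 0.0200
  (D ∧ B) ∧ (D ∧ F) = a·b on (0.0405, 0.0200) = 0.0008
  F ∨ D = a + b − a·b on (0.4000, 0.0500) = 0.4300
  D ∨ (F ∨ D) = a + b − a·b on (0.0500, 0.4300) = 0.4585
  ((D ∧ B) ∧ (D ∧ F)) ∨ (D ∨ (F ∨ D)) = a + b − a·b on (0.0008, 0.4585) = 0.4589
  → value = 0.4589
Under bounded:
  D ∧ B = max(0, a+b−1) on (0.05, 0.81) = 0.00
  D ∧ F = max(0, a+b−1) on (0.05, 0.40) = 0.00
  (D ∧ B) ∧ (D ∧ F) = max(0, a+b−1) on (0.00, 0.00) = 0.00
  F ∨ D = min(1, a+b) on (0.40, 0.05) = 0.45
  D ∨ (F ∨ D) = min(1, a+b) on (0.05, 0.45) = 0.50
  ((D ∧ B) ∧ (D ∧ F)) ∨ (D ∨ (F ∨ D)) = min(1, a+b) on (0.00, 0.50) = 0.50
  → value = 0.5000
|0.4589 − 0.5000| = 0.041

0.041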